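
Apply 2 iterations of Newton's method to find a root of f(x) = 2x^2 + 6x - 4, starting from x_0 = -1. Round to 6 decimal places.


Newton's method: x_(n+1) = x_n - f(x_n)/f'(x_n)
f(x) = 2x^2 + 6x - 4
f'(x) = 4x + 6

Iteration 1:
  f(-1.000000) = -8.000000
  f'(-1.000000) = 2.000000
  x_1 = -1.000000 - (-8.000000)/(2.000000) = 3.000000

Iteration 2:
  f(3.000000) = 32.000000
  f'(3.000000) = 18.000000
  x_2 = 3.000000 - (32.000000)/(18.000000) = 1.222222

x_2 = 1.222222


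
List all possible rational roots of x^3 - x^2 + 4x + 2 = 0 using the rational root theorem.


Rational root theorem: possible roots are ±p/q where:
  p divides the constant term (2): p ∈ {1, 2}
  q divides the leading coefficient (1): q ∈ {1}

All possible rational roots: -2, -1, 1, 2

-2, -1, 1, 2


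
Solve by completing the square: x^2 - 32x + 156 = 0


Start: x^2 - 32x + 156 = 0
Move constant: x^2 - 32x = -156
Half of -32 is -16, squared is 256
Add 256 to both sides: x^2 - 32x + 256 = 100
(x - 16)^2 = 100
x - 16 = ±10
x = 16 + 10 = 26 or x = 16 - 10 = 6

x = 6, x = 26


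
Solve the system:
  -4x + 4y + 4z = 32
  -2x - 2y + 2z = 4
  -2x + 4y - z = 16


Using Cramer's rule. Expand each determinant along the first row.
D  = (-4)*[(-2)*(-1) - 2*4] - 4*[(-2)*(-1) - 2*(-2)] + 4*[(-2)*4 - (-2)*(-2)]
  = (-4)*(-6) - 4*(6) + 4*(-12) = -48
Dx = 32*[(-2)*(-1) - 2*4] - 4*[4*(-1) - 2*16] + 4*[4*4 - (-2)*16]
  = 32*(-6) - 4*(-36) + 4*(48) = 144
Dy = (-4)*[4*(-1) - 2*16] - 32*[(-2)*(-1) - 2*(-2)] + 4*[(-2)*16 - 4*(-2)]
  = (-4)*(-36) - 32*(6) + 4*(-24) = -144
Dz = (-4)*[(-2)*16 - 4*4] - 4*[(-2)*16 - 4*(-2)] + 32*[(-2)*4 - (-2)*(-2)]
  = (-4)*(-48) - 4*(-24) + 32*(-12) = -96
x = Dx/D = 144/-48 = -3, y = Dy/D = -144/-48 = 3, z = Dz/D = -96/-48 = 2
Check eq1: (-4)(-3) + (4)(3) + (4)(2) = 32 = 32 ✓
Check eq2: (-2)(-3) + (-2)(3) + (2)(2) = 4 = 4 ✓
Check eq3: (-2)(-3) + (4)(3) + (-1)(2) = 16 = 16 ✓

x = -3, y = 3, z = 2


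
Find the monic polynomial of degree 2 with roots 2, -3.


A monic polynomial with roots 2, -3 is:
p(x) = (x - 2)(x + 3)
After multiplying by (x - 2): x - 2
After multiplying by (x + 3): x^2 + x - 6

x^2 + x - 6


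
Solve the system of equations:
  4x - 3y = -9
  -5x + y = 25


Using Cramer's rule:
Determinant D = (4)(1) - (-5)(-3) = 4 - 15 = -11
Dx = (-9)(1) - (25)(-3) = -9 + 75 = 66
Dy = (4)(25) - (-5)(-9) = 100 - 45 = 55
x = Dx/D = 66/-11 = -6
y = Dy/D = 55/-11 = -5

x = -6, y = -5


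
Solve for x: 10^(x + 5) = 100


Express both sides with the same base.
100 = 10^2
Since the bases match, equate exponents: x + 5 = 2
So x = 2 - (5) = -3

x = -3


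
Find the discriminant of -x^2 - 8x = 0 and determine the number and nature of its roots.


For ax^2 + bx + c = 0, discriminant D = b^2 - 4ac
Here a = -1, b = -8, c = 0
D = (-8)^2 - 4(-1)(0) = 64 - 0 = 64

D = 64 > 0 and is a perfect square (sqrt = 8)
The equation has 2 distinct real rational roots.

Discriminant = 64, 2 distinct real rational roots


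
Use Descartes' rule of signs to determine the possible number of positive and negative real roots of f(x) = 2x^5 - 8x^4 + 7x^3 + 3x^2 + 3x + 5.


Descartes' rule of signs:

For positive roots, count sign changes in f(x) = 2x^5 - 8x^4 + 7x^3 + 3x^2 + 3x + 5:
Signs of coefficients: +, -, +, +, +, +
Number of sign changes: 2
Possible positive real roots: 2, 0

For negative roots, examine f(-x) = -2x^5 - 8x^4 - 7x^3 + 3x^2 - 3x + 5:
Signs of coefficients: -, -, -, +, -, +
Number of sign changes: 3
Possible negative real roots: 3, 1

Positive roots: 2 or 0; Negative roots: 3 or 1


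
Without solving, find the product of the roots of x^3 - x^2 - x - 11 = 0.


By Vieta's formulas for x^3 + bx^2 + cx + d = 0:
  r1 + r2 + r3 = -b/a = 1
  r1*r2 + r1*r3 + r2*r3 = c/a = -1
  r1*r2*r3 = -d/a = 11


Product = 11


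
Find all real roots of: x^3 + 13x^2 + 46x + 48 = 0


Let p(x) = x^3 + 13x^2 + 46x + 48. By the rational root theorem (leading coefficient 1), any rational root is an integer divisor of 48: try ±1, ±2, ... in turn.
Test x = 1: value = 108 ≠ 0.
Test x = -1: value = 14 ≠ 0.
Test x = 2: value = 200 ≠ 0.
Test x = -2: value = 0 ✓, so (x + 2) is a factor.
Synthetic division by (x + 2): bring down 1; 1(-2) + 13 = 11; 11(-2) + 46 = 24; 24(-2) + 48 = 0 → quotient x^2 + 11x + 24, remainder 0.
Solve the quadratic x^2 + 11x + 24 = 0: discriminant = 11^2 - 4(1)(24) = 121 - 96 = 25.
sqrt(25) = 5, so x = (-11 ± 5)/2: x = -3 or x = -8.

x = -8, x = -3, x = -2


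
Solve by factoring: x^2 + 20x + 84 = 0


We need two numbers that multiply to 84 and add to 20.
Those numbers are 6 and 14 (since 6 * 14 = 84 and 6 + 14 = 20).
So x^2 + 20x + 84 = (x + 6)(x + 14) = 0
Setting each factor to zero: x = -6 or x = -14

x = -14, x = -6


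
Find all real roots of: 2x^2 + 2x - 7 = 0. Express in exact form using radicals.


Using the quadratic formula: x = (-b ± sqrt(b^2 - 4ac)) / (2a)
Here a = 2, b = 2, c = -7
Discriminant = b^2 - 4ac = 2^2 - 4(2)(-7) = 4 + 56 = 60
Since discriminant = 60 > 0, there are two real roots.
x = (-2 ± 2*sqrt(15)) / 4
Simplifying: x = (-1 ± sqrt(15)) / 2
Numerically: x ≈ 1.4365 or x ≈ -2.4365

x = (-1 + sqrt(15)) / 2 or x = (-1 - sqrt(15)) / 2


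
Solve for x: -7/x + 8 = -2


Subtract 8 from both sides: -7/x = -10
Multiply both sides by x: -7 = -10 * x
Divide by -10: x = 7/10

x = 7/10


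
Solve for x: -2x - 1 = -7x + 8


Starting with: -2x - 1 = -7x + 8
Move all x terms to left: (-2 + 7)x = 8 + 1
Simplify: 5x = 9
Divide both sides by 5: x = 9/5

x = 9/5


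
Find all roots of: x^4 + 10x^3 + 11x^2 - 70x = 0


The constant term is 0, so x = 0 is a root. Factor out x:
  x^3 + 10x^2 + 11x - 70 = 0
Let p(x) = x^3 + 10x^2 + 11x - 70. By the rational root theorem (leading coefficient 1), any rational root is an integer divisor of 70: try ±1, ±2, ... in turn.
Test x = 1: value = -48 ≠ 0.
Test x = -1: value = -72 ≠ 0.
Test x = 2: value = 0 ✓, so (x - 2) is a factor.
Synthetic division by (x - 2): bring down 1; 1(2) + 10 = 12; 12(2) + 11 = 35; 35(2) - 70 = 0 → quotient x^2 + 12x + 35, remainder 0.
Solve the quadratic x^2 + 12x + 35 = 0: discriminant = 12^2 - 4(1)(35) = 144 - 140 = 4.
sqrt(4) = 2, so x = (-12 ± 2)/2: x = -5 or x = -7.
Collecting all roots found:

x = -7, x = -5, x = 0, x = 2


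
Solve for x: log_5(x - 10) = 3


Convert to exponential form: x - 10 = 5^3 = 125
x = 125 + 10 = 135
Check: log_5(135 - 10) = log_5(125) = log_5(125) = 3 ✓

x = 135


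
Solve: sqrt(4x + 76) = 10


Square both sides: 4x + 76 = 10^2 = 100
4x = 100 - 76 = 24
x = 6
Check: sqrt(4*6 + 76) = sqrt(100) = 10 ✓

x = 6


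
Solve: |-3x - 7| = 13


An absolute value equation |expr| = 13 gives two cases:
Case 1: -3x - 7 = 13
  -3x = 20, so x = -20/3
Case 2: -3x - 7 = -13
  -3x = -6, so x = 2

x = -20/3, x = 2


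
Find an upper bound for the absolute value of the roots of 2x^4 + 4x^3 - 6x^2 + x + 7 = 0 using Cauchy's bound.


Cauchy's bound: all roots r satisfy |r| <= 1 + max(|a_i/a_n|) for i = 0,...,n-1
where a_n is the leading coefficient.

Coefficients: [2, 4, -6, 1, 7]
Leading coefficient a_n = 2
Ratios |a_i/a_n|: 2, 3, 1/2, 7/2
Maximum ratio: 7/2
Cauchy's bound: |r| <= 1 + 7/2 = 9/2

Upper bound = 9/2


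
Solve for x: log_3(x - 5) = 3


Convert to exponential form: x - 5 = 3^3 = 27
x = 27 + 5 = 32
Check: log_3(32 - 5) = log_3(27) = log_3(27) = 3 ✓

x = 32


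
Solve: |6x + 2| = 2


An absolute value equation |expr| = 2 gives two cases:
Case 1: 6x + 2 = 2
  6x = 0, so x = 0
Case 2: 6x + 2 = -2
  6x = -4, so x = -2/3

x = -2/3, x = 0


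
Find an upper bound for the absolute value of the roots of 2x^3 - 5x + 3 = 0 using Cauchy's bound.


Cauchy's bound: all roots r satisfy |r| <= 1 + max(|a_i/a_n|) for i = 0,...,n-1
where a_n is the leading coefficient.

Coefficients: [2, 0, -5, 3]
Leading coefficient a_n = 2
Ratios |a_i/a_n|: 0, 5/2, 3/2
Maximum ratio: 5/2
Cauchy's bound: |r| <= 1 + 5/2 = 7/2

Upper bound = 7/2


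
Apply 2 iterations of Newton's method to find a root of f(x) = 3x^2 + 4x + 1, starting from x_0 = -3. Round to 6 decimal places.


Newton's method: x_(n+1) = x_n - f(x_n)/f'(x_n)
f(x) = 3x^2 + 4x + 1
f'(x) = 6x + 4

Iteration 1:
  f(-3.000000) = 16.000000
  f'(-3.000000) = -14.000000
  x_1 = -3.000000 - (16.000000)/(-14.000000) = -1.857143

Iteration 2:
  f(-1.857143) = 3.918367
  f'(-1.857143) = -7.142857
  x_2 = -1.857143 - (3.918367)/(-7.142857) = -1.308571

x_2 = -1.308571


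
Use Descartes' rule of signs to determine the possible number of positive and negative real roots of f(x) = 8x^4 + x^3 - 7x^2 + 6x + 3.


Descartes' rule of signs:

For positive roots, count sign changes in f(x) = 8x^4 + x^3 - 7x^2 + 6x + 3:
Signs of coefficients: +, +, -, +, +
Number of sign changes: 2
Possible positive real roots: 2, 0

For negative roots, examine f(-x) = 8x^4 - x^3 - 7x^2 - 6x + 3:
Signs of coefficients: +, -, -, -, +
Number of sign changes: 2
Possible negative real roots: 2, 0

Positive roots: 2 or 0; Negative roots: 2 or 0


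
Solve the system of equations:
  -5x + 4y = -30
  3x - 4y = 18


Using Cramer's rule:
Determinant D = (-5)(-4) - (3)(4) = 20 - 12 = 8
Dx = (-30)(-4) - (18)(4) = 120 - 72 = 48
Dy = (-5)(18) - (3)(-30) = -90 + 90 = 0
x = Dx/D = 48/8 = 6
y = Dy/D = 0/8 = 0

x = 6, y = 0


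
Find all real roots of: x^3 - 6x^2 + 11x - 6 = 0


Let p(x) = x^3 - 6x^2 + 11x - 6. By the rational root theorem (leading coefficient 1), any rational root is an integer divisor of 6: try ±1, ±2, ... in turn.
Test x = 1: value = 0 ✓, so (x - 1) is a factor.
Synthetic division by (x - 1): bring down 1; 1(1) - 6 = -5; (-5)(1) + 11 = 6; 6(1) - 6 = 0 → quotient x^2 - 5x + 6, remainder 0.
Solve the quadratic x^2 - 5x + 6 = 0: discriminant = (-5)^2 - 4(1)(6) = 25 - 24 = 1.
sqrt(1) = 1, so x = (5 ± 1)/2: x = 3 or x = 2.

x = 1, x = 2, x = 3


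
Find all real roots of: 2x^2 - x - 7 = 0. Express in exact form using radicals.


Using the quadratic formula: x = (-b ± sqrt(b^2 - 4ac)) / (2a)
Here a = 2, b = -1, c = -7
Discriminant = b^2 - 4ac = (-1)^2 - 4(2)(-7) = 1 + 56 = 57
Since discriminant = 57 > 0, there are two real roots.
x = (1 ± sqrt(57)) / 4
Numerically: x ≈ 2.1375 or x ≈ -1.6375

x = (1 + sqrt(57)) / 4 or x = (1 - sqrt(57)) / 4


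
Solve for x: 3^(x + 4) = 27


Express both sides with the same base.
27 = 3^3
Since the bases match, equate exponents: x + 4 = 3
So x = 3 - (4) = -1

x = -1


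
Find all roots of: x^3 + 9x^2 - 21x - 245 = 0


Let p(x) = x^3 + 9x^2 - 21x - 245. By the rational root theorem (leading coefficient 1), any rational root is an integer divisor of 245: try ±1, ±2, ... in turn.
Test x = 1: value = -256 ≠ 0.
Test x = -1: value = -216 ≠ 0.
Test x = 5: value = 0 ✓, so (x - 5) is a factor.
Synthetic division by (x - 5): bring down 1; 1(5) + 9 = 14; 14(5) - 21 = 49; 49(5) - 245 = 0 → quotient x^2 + 14x + 49, remainder 0.
Solve the quadratic x^2 + 14x + 49 = 0: discriminant = 14^2 - 4(1)(49) = 196 - 196 = 0.
Discriminant = 0, so a double root: x = -14/2 = -7.
Collecting all roots found:

x = -7 (multiplicity 2), x = 5


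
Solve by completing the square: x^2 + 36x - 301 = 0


Start: x^2 + 36x - 301 = 0
Move constant: x^2 + 36x = 301
Half of 36 is 18, squared is 324
Add 324 to both sides: x^2 + 36x + 324 = 625
(x + 18)^2 = 625
x + 18 = ±25
x = -18 + 25 = 7 or x = -18 - 25 = -43

x = -43, x = 7


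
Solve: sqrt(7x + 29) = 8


Square both sides: 7x + 29 = 8^2 = 64
7x = 64 - 29 = 35
x = 5
Check: sqrt(7*5 + 29) = sqrt(64) = 8 ✓

x = 5


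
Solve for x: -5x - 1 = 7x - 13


Starting with: -5x - 1 = 7x - 13
Move all x terms to left: (-5 - 7)x = -13 + 1
Simplify: -12x = -12
Divide both sides by -12: x = 1

x = 1


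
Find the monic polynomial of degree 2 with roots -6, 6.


A monic polynomial with roots -6, 6 is:
p(x) = (x + 6)(x - 6)
After multiplying by (x + 6): x + 6
After multiplying by (x - 6): x^2 - 36

x^2 - 36


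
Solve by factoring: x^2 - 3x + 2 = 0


We need two numbers that multiply to 2 and add to -3.
Those numbers are -2 and -1 (since (-2) * (-1) = 2 and (-2) + (-1) = -3).
So x^2 - 3x + 2 = (x - 2)(x - 1) = 0
Setting each factor to zero: x = 2 or x = 1

x = 1, x = 2


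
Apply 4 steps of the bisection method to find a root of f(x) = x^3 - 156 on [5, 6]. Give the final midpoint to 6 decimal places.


f(x) = x^3 - 156
f(5) = -31 < 0
f(6) = 60 > 0

Step 1: midpoint = (5.000000 + 6.000000)/2 = 5.500000
  f(5.500000) = 10.375000
  f(mid) > 0, so root is in [5.000000, 5.500000]

Step 2: midpoint = (5.000000 + 5.500000)/2 = 5.250000
  f(5.250000) = -11.296875
  f(mid) < 0, so root is in [5.250000, 5.500000]

Step 3: midpoint = (5.250000 + 5.500000)/2 = 5.375000
  f(5.375000) = -0.712891
  f(mid) < 0, so root is in [5.375000, 5.500000]

Step 4: midpoint = (5.375000 + 5.500000)/2 = 5.437500
  f(5.437500) = 4.767334
  f(mid) > 0, so root is in [5.375000, 5.437500]

midpoint = 5.437500


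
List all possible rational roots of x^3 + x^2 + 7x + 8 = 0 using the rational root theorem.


Rational root theorem: possible roots are ±p/q where:
  p divides the constant term (8): p ∈ {1, 2, 4, 8}
  q divides the leading coefficient (1): q ∈ {1}

All possible rational roots: -8, -4, -2, -1, 1, 2, 4, 8

-8, -4, -2, -1, 1, 2, 4, 8


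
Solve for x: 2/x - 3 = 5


Subtract -3 from both sides: 2/x = 8
Multiply both sides by x: 2 = 8 * x
Divide by 8: x = 1/4

x = 1/4


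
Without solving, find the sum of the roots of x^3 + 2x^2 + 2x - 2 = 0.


By Vieta's formulas for x^3 + bx^2 + cx + d = 0:
  r1 + r2 + r3 = -b/a = -2
  r1*r2 + r1*r3 + r2*r3 = c/a = 2
  r1*r2*r3 = -d/a = 2


Sum = -2


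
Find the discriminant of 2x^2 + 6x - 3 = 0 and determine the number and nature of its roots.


For ax^2 + bx + c = 0, discriminant D = b^2 - 4ac
Here a = 2, b = 6, c = -3
D = (6)^2 - 4(2)(-3) = 36 + 24 = 60

D = 60 > 0 but not a perfect square
The equation has 2 distinct real irrational roots.

Discriminant = 60, 2 distinct real irrational roots


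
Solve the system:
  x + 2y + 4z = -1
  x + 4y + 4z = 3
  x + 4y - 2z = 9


Using Cramer's rule. Expand each determinant along the first row.
D  = 1*[4*(-2) - 4*4] - 2*[1*(-2) - 4*1] + 4*[1*4 - 4*1]
  = 1*(-24) - 2*(-6) + 4*(0) = -12
Dx = (-1)*[4*(-2) - 4*4] - 2*[3*(-2) - 4*9] + 4*[3*4 - 4*9]
  = (-1)*(-24) - 2*(-42) + 4*(-24) = 12
Dy = 1*[3*(-2) - 4*9] - (-1)*[1*(-2) - 4*1] + 4*[1*9 - 3*1]
  = 1*(-42) - (-1)*(-6) + 4*(6) = -24
Dz = 1*[4*9 - 3*4] - 2*[1*9 - 3*1] + (-1)*[1*4 - 4*1]
  = 1*(24) - 2*(6) + (-1)*(0) = 12
x = Dx/D = 12/-12 = -1, y = Dy/D = -24/-12 = 2, z = Dz/D = 12/-12 = -1
Check eq1: (1)(-1) + (2)(2) + (4)(-1) = -1 = -1 ✓
Check eq2: (1)(-1) + (4)(2) + (4)(-1) = 3 = 3 ✓
Check eq3: (1)(-1) + (4)(2) + (-2)(-1) = 9 = 9 ✓

x = -1, y = 2, z = -1


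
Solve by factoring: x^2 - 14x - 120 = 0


We need two numbers that multiply to -120 and add to -14.
Those numbers are 6 and -20 (since 6 * (-20) = -120 and 6 + (-20) = -14).
So x^2 - 14x - 120 = (x + 6)(x - 20) = 0
Setting each factor to zero: x = -6 or x = 20

x = -6, x = 20


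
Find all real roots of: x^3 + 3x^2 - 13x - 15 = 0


Let p(x) = x^3 + 3x^2 - 13x - 15. By the rational root theorem (leading coefficient 1), any rational root is an integer divisor of 15: try ±1, ±2, ... in turn.
Test x = 1: value = -24 ≠ 0.
Test x = -1: value = 0 ✓, so (x + 1) is a factor.
Synthetic division by (x + 1): bring down 1; 1(-1) + 3 = 2; 2(-1) - 13 = -15; (-15)(-1) - 15 = 0 → quotient x^2 + 2x - 15, remainder 0.
Solve the quadratic x^2 + 2x - 15 = 0: discriminant = 2^2 - 4(1)(-15) = 4 + 60 = 64.
sqrt(64) = 8, so x = (-2 ± 8)/2: x = 3 or x = -5.

x = -5, x = -1, x = 3


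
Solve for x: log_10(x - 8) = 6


Convert to exponential form: x - 8 = 10^6 = 1000000
x = 1000000 + 8 = 1000008
Check: log_10(1000008 - 8) = log_10(1000000) = log_10(1000000) = 6 ✓

x = 1000008


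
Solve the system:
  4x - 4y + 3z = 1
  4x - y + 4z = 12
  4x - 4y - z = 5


Using Cramer's rule. Expand each determinant along the first row.
D  = 4*[(-1)*(-1) - 4*(-4)] - (-4)*[4*(-1) - 4*4] + 3*[4*(-4) - (-1)*4]
  = 4*(17) - (-4)*(-20) + 3*(-12) = -48
Dx = 1*[(-1)*(-1) - 4*(-4)] - (-4)*[12*(-1) - 4*5] + 3*[12*(-4) - (-1)*5]
  = 1*(17) - (-4)*(-32) + 3*(-43) = -240
Dy = 4*[12*(-1) - 4*5] - 1*[4*(-1) - 4*4] + 3*[4*5 - 12*4]
  = 4*(-32) - 1*(-20) + 3*(-28) = -192
Dz = 4*[(-1)*5 - 12*(-4)] - (-4)*[4*5 - 12*4] + 1*[4*(-4) - (-1)*4]
  = 4*(43) - (-4)*(-28) + 1*(-12) = 48
x = Dx/D = -240/-48 = 5, y = Dy/D = -192/-48 = 4, z = Dz/D = 48/-48 = -1
Check eq1: (4)(5) + (-4)(4) + (3)(-1) = 1 = 1 ✓
Check eq2: (4)(5) + (-1)(4) + (4)(-1) = 12 = 12 ✓
Check eq3: (4)(5) + (-4)(4) + (-1)(-1) = 5 = 5 ✓

x = 5, y = 4, z = -1


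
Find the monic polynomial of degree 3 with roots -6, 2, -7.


A monic polynomial with roots -6, 2, -7 is:
p(x) = (x + 6)(x - 2)(x + 7)
After multiplying by (x + 6): x + 6
After multiplying by (x - 2): x^2 + 4x - 12
After multiplying by (x + 7): x^3 + 11x^2 + 16x - 84

x^3 + 11x^2 + 16x - 84


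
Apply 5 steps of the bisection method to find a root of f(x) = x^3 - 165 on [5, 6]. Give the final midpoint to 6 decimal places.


f(x) = x^3 - 165
f(5) = -40 < 0
f(6) = 51 > 0

Step 1: midpoint = (5.000000 + 6.000000)/2 = 5.500000
  f(5.500000) = 1.375000
  f(mid) > 0, so root is in [5.000000, 5.500000]

Step 2: midpoint = (5.000000 + 5.500000)/2 = 5.250000
  f(5.250000) = -20.296875
  f(mid) < 0, so root is in [5.250000, 5.500000]

Step 3: midpoint = (5.250000 + 5.500000)/2 = 5.375000
  f(5.375000) = -9.712891
  f(mid) < 0, so root is in [5.375000, 5.500000]

Step 4: midpoint = (5.375000 + 5.500000)/2 = 5.437500
  f(5.437500) = -4.232666
  f(mid) < 0, so root is in [5.437500, 5.500000]

Step 5: midpoint = (5.437500 + 5.500000)/2 = 5.468750
  f(5.468750) = -1.444855
  f(mid) < 0, so root is in [5.468750, 5.500000]

midpoint = 5.468750


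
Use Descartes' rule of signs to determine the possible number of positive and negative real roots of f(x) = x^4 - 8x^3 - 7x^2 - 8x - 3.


Descartes' rule of signs:

For positive roots, count sign changes in f(x) = x^4 - 8x^3 - 7x^2 - 8x - 3:
Signs of coefficients: +, -, -, -, -
Number of sign changes: 1
Possible positive real roots: 1

For negative roots, examine f(-x) = x^4 + 8x^3 - 7x^2 + 8x - 3:
Signs of coefficients: +, +, -, +, -
Number of sign changes: 3
Possible negative real roots: 3, 1

Positive roots: 1; Negative roots: 3 or 1


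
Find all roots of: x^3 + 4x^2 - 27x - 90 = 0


Let p(x) = x^3 + 4x^2 - 27x - 90. By the rational root theorem (leading coefficient 1), any rational root is an integer divisor of 90: try ±1, ±2, ... in turn.
Test x = 1: value = -112 ≠ 0.
Test x = -1: value = -60 ≠ 0.
Test x = 2: value = -120 ≠ 0.
Test x = -2: value = -28 ≠ 0.
Test x = 3: value = -108 ≠ 0.
Test x = -3: value = 0 ✓, so (x + 3) is a factor.
Synthetic division by (x + 3): bring down 1; 1(-3) + 4 = 1; 1(-3) - 27 = -30; (-30)(-3) - 90 = 0 → quotient x^2 + x - 30, remainder 0.
Solve the quadratic x^2 + x - 30 = 0: discriminant = 1^2 - 4(1)(-30) = 1 + 120 = 121.
sqrt(121) = 11, so x = (-1 ± 11)/2: x = 5 or x = -6.
Collecting all roots found:

x = -6, x = -3, x = 5


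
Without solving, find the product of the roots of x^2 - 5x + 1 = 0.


By Vieta's formulas for ax^2 + bx + c = 0:
  Sum of roots = -b/a
  Product of roots = c/a

Here a = 1, b = -5, c = 1
Sum = -(-5)/1 = 5
Product = 1/1 = 1

Product = 1


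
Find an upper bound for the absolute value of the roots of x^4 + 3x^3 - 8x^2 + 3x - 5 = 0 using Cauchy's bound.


Cauchy's bound: all roots r satisfy |r| <= 1 + max(|a_i/a_n|) for i = 0,...,n-1
where a_n is the leading coefficient.

Coefficients: [1, 3, -8, 3, -5]
Leading coefficient a_n = 1
Ratios |a_i/a_n|: 3, 8, 3, 5
Maximum ratio: 8
Cauchy's bound: |r| <= 1 + 8 = 9

Upper bound = 9


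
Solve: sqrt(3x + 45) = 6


Square both sides: 3x + 45 = 6^2 = 36
3x = 36 - 45 = -9
x = -3
Check: sqrt(3*(-3) + 45) = sqrt(36) = 6 ✓

x = -3


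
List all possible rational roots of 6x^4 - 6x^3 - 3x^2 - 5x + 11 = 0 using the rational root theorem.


Rational root theorem: possible roots are ±p/q where:
  p divides the constant term (11): p ∈ {1, 11}
  q divides the leading coefficient (6): q ∈ {1, 2, 3, 6}

All possible rational roots: -11, -11/2, -11/3, -11/6, -1, -1/2, -1/3, -1/6, 1/6, 1/3, 1/2, 1, 11/6, 11/3, 11/2, 11

-11, -11/2, -11/3, -11/6, -1, -1/2, -1/3, -1/6, 1/6, 1/3, 1/2, 1, 11/6, 11/3, 11/2, 11


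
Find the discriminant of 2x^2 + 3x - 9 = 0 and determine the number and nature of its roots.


For ax^2 + bx + c = 0, discriminant D = b^2 - 4ac
Here a = 2, b = 3, c = -9
D = (3)^2 - 4(2)(-9) = 9 + 72 = 81

D = 81 > 0 and is a perfect square (sqrt = 9)
The equation has 2 distinct real rational roots.

Discriminant = 81, 2 distinct real rational roots


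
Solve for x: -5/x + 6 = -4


Subtract 6 from both sides: -5/x = -10
Multiply both sides by x: -5 = -10 * x
Divide by -10: x = 1/2

x = 1/2


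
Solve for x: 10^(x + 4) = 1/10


Express both sides with the same base.
1/10 = 10^(-1)
Since the bases match, equate exponents: x + 4 = -1
So x = -1 - (4) = -5

x = -5


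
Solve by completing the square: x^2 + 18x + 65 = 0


Start: x^2 + 18x + 65 = 0
Move constant: x^2 + 18x = -65
Half of 18 is 9, squared is 81
Add 81 to both sides: x^2 + 18x + 81 = 16
(x + 9)^2 = 16
x + 9 = ±4
x = -9 + 4 = -5 or x = -9 - 4 = -13

x = -13, x = -5


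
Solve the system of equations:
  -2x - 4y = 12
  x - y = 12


Using Cramer's rule:
Determinant D = (-2)(-1) - (1)(-4) = 2 + 4 = 6
Dx = (12)(-1) - (12)(-4) = -12 + 48 = 36
Dy = (-2)(12) - (1)(12) = -24 - 12 = -36
x = Dx/D = 36/6 = 6
y = Dy/D = -36/6 = -6

x = 6, y = -6


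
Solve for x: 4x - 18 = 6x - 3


Starting with: 4x - 18 = 6x - 3
Move all x terms to left: (4 - 6)x = -3 + 18
Simplify: -2x = 15
Divide both sides by -2: x = -15/2

x = -15/2


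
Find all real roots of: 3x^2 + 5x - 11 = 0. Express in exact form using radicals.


Using the quadratic formula: x = (-b ± sqrt(b^2 - 4ac)) / (2a)
Here a = 3, b = 5, c = -11
Discriminant = b^2 - 4ac = 5^2 - 4(3)(-11) = 25 + 132 = 157
Since discriminant = 157 > 0, there are two real roots.
x = (-5 ± sqrt(157)) / 6
Numerically: x ≈ 1.2550 or x ≈ -2.9217

x = (-5 + sqrt(157)) / 6 or x = (-5 - sqrt(157)) / 6


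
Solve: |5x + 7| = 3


An absolute value equation |expr| = 3 gives two cases:
Case 1: 5x + 7 = 3
  5x = -4, so x = -4/5
Case 2: 5x + 7 = -3
  5x = -10, so x = -2

x = -2, x = -4/5


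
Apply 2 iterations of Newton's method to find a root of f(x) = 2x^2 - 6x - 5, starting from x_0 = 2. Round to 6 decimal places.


Newton's method: x_(n+1) = x_n - f(x_n)/f'(x_n)
f(x) = 2x^2 - 6x - 5
f'(x) = 4x - 6

Iteration 1:
  f(2.000000) = -9.000000
  f'(2.000000) = 2.000000
  x_1 = 2.000000 - (-9.000000)/(2.000000) = 6.500000

Iteration 2:
  f(6.500000) = 40.500000
  f'(6.500000) = 20.000000
  x_2 = 6.500000 - (40.500000)/(20.000000) = 4.475000

x_2 = 4.475000


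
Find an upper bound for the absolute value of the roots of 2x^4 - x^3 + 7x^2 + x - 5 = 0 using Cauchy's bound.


Cauchy's bound: all roots r satisfy |r| <= 1 + max(|a_i/a_n|) for i = 0,...,n-1
where a_n is the leading coefficient.

Coefficients: [2, -1, 7, 1, -5]
Leading coefficient a_n = 2
Ratios |a_i/a_n|: 1/2, 7/2, 1/2, 5/2
Maximum ratio: 7/2
Cauchy's bound: |r| <= 1 + 7/2 = 9/2

Upper bound = 9/2


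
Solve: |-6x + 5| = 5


An absolute value equation |expr| = 5 gives two cases:
Case 1: -6x + 5 = 5
  -6x = 0, so x = 0
Case 2: -6x + 5 = -5
  -6x = -10, so x = 5/3

x = 0, x = 5/3


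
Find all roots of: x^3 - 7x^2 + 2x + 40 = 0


Let p(x) = x^3 - 7x^2 + 2x + 40. By the rational root theorem (leading coefficient 1), any rational root is an integer divisor of 40: try ±1, ±2, ... in turn.
Test x = 1: value = 36 ≠ 0.
Test x = -1: value = 30 ≠ 0.
Test x = 2: value = 24 ≠ 0.
Test x = -2: value = 0 ✓, so (x + 2) is a factor.
Synthetic division by (x + 2): bring down 1; 1(-2) - 7 = -9; (-9)(-2) + 2 = 20; 20(-2) + 40 = 0 → quotient x^2 - 9x + 20, remainder 0.
Solve the quadratic x^2 - 9x + 20 = 0: discriminant = (-9)^2 - 4(1)(20) = 81 - 80 = 1.
sqrt(1) = 1, so x = (9 ± 1)/2: x = 5 or x = 4.
Collecting all roots found:

x = -2, x = 4, x = 5


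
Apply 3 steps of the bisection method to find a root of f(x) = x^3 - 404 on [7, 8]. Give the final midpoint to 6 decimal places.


f(x) = x^3 - 404
f(7) = -61 < 0
f(8) = 108 > 0

Step 1: midpoint = (7.000000 + 8.000000)/2 = 7.500000
  f(7.500000) = 17.875000
  f(mid) > 0, so root is in [7.000000, 7.500000]

Step 2: midpoint = (7.000000 + 7.500000)/2 = 7.250000
  f(7.250000) = -22.921875
  f(mid) < 0, so root is in [7.250000, 7.500000]

Step 3: midpoint = (7.250000 + 7.500000)/2 = 7.375000
  f(7.375000) = -2.869141
  f(mid) < 0, so root is in [7.375000, 7.500000]

midpoint = 7.375000


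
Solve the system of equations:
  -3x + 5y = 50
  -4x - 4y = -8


Using Cramer's rule:
Determinant D = (-3)(-4) - (-4)(5) = 12 + 20 = 32
Dx = (50)(-4) - (-8)(5) = -200 + 40 = -160
Dy = (-3)(-8) - (-4)(50) = 24 + 200 = 224
x = Dx/D = -160/32 = -5
y = Dy/D = 224/32 = 7

x = -5, y = 7


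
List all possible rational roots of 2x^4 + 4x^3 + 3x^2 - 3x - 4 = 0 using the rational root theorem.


Rational root theorem: possible roots are ±p/q where:
  p divides the constant term (-4): p ∈ {1, 2, 4}
  q divides the leading coefficient (2): q ∈ {1, 2}

All possible rational roots: -4, -2, -1, -1/2, 1/2, 1, 2, 4

-4, -2, -1, -1/2, 1/2, 1, 2, 4


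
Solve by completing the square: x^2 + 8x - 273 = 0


Start: x^2 + 8x - 273 = 0
Move constant: x^2 + 8x = 273
Half of 8 is 4, squared is 16
Add 16 to both sides: x^2 + 8x + 16 = 289
(x + 4)^2 = 289
x + 4 = ±17
x = -4 + 17 = 13 or x = -4 - 17 = -21

x = -21, x = 13


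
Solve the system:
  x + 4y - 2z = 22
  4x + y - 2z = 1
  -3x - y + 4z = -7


Using Cramer's rule. Expand each determinant along the first row.
D  = 1*[1*4 - (-2)*(-1)] - 4*[4*4 - (-2)*(-3)] + (-2)*[4*(-1) - 1*(-3)]
  = 1*(2) - 4*(10) + (-2)*(-1) = -36
Dx = 22*[1*4 - (-2)*(-1)] - 4*[1*4 - (-2)*(-7)] + (-2)*[1*(-1) - 1*(-7)]
  = 22*(2) - 4*(-10) + (-2)*(6) = 72
Dy = 1*[1*4 - (-2)*(-7)] - 22*[4*4 - (-2)*(-3)] + (-2)*[4*(-7) - 1*(-3)]
  = 1*(-10) - 22*(10) + (-2)*(-25) = -180
Dz = 1*[1*(-7) - 1*(-1)] - 4*[4*(-7) - 1*(-3)] + 22*[4*(-1) - 1*(-3)]
  = 1*(-6) - 4*(-25) + 22*(-1) = 72
x = Dx/D = 72/-36 = -2, y = Dy/D = -180/-36 = 5, z = Dz/D = 72/-36 = -2
Check eq1: (1)(-2) + (4)(5) + (-2)(-2) = 22 = 22 ✓
Check eq2: (4)(-2) + (1)(5) + (-2)(-2) = 1 = 1 ✓
Check eq3: (-3)(-2) + (-1)(5) + (4)(-2) = -7 = -7 ✓

x = -2, y = 5, z = -2


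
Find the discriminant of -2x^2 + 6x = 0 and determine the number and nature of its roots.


For ax^2 + bx + c = 0, discriminant D = b^2 - 4ac
Here a = -2, b = 6, c = 0
D = (6)^2 - 4(-2)(0) = 36 - 0 = 36

D = 36 > 0 and is a perfect square (sqrt = 6)
The equation has 2 distinct real rational roots.

Discriminant = 36, 2 distinct real rational roots


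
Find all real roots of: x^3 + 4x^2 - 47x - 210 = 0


Let p(x) = x^3 + 4x^2 - 47x - 210. By the rational root theorem (leading coefficient 1), any rational root is an integer divisor of 210: try ±1, ±2, ... in turn.
Test x = 1: value = -252 ≠ 0.
Test x = -1: value = -160 ≠ 0.
Test x = 2: value = -280 ≠ 0.
Test x = -2: value = -108 ≠ 0.
Test x = 3: value = -288 ≠ 0.
Test x = -3: value = -60 ≠ 0.
Test x = 5: value = -220 ≠ 0.
Test x = -5: value = 0 ✓, so (x + 5) is a factor.
Synthetic division by (x + 5): bring down 1; 1(-5) + 4 = -1; (-1)(-5) - 47 = -42; (-42)(-5) - 210 = 0 → quotient x^2 - x - 42, remainder 0.
Solve the quadratic x^2 - x - 42 = 0: discriminant = (-1)^2 - 4(1)(-42) = 1 + 168 = 169.
sqrt(169) = 13, so x = (1 ± 13)/2: x = 7 or x = -6.

x = -6, x = -5, x = 7


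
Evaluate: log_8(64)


We need the exponent such that 8^? = 64
8^2 = 64
Therefore log_8(64) = 2

2


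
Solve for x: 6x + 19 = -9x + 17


Starting with: 6x + 19 = -9x + 17
Move all x terms to left: (6 + 9)x = 17 - 19
Simplify: 15x = -2
Divide both sides by 15: x = -2/15

x = -2/15


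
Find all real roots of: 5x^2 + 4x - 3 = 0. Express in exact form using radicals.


Using the quadratic formula: x = (-b ± sqrt(b^2 - 4ac)) / (2a)
Here a = 5, b = 4, c = -3
Discriminant = b^2 - 4ac = 4^2 - 4(5)(-3) = 16 + 60 = 76
Since discriminant = 76 > 0, there are two real roots.
x = (-4 ± 2*sqrt(19)) / 10
Simplifying: x = (-2 ± sqrt(19)) / 5
Numerically: x ≈ 0.4718 or x ≈ -1.2718

x = (-2 + sqrt(19)) / 5 or x = (-2 - sqrt(19)) / 5


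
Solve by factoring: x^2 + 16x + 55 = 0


We need two numbers that multiply to 55 and add to 16.
Those numbers are 5 and 11 (since 5 * 11 = 55 and 5 + 11 = 16).
So x^2 + 16x + 55 = (x + 5)(x + 11) = 0
Setting each factor to zero: x = -5 or x = -11

x = -11, x = -5


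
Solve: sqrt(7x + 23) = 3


Square both sides: 7x + 23 = 3^2 = 9
7x = 9 - 23 = -14
x = -2
Check: sqrt(7*(-2) + 23) = sqrt(9) = 3 ✓

x = -2


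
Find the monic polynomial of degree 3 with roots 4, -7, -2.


A monic polynomial with roots 4, -7, -2 is:
p(x) = (x - 4)(x + 7)(x + 2)
After multiplying by (x - 4): x - 4
After multiplying by (x + 7): x^2 + 3x - 28
After multiplying by (x + 2): x^3 + 5x^2 - 22x - 56

x^3 + 5x^2 - 22x - 56


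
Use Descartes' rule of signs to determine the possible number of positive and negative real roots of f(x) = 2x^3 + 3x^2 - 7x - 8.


Descartes' rule of signs:

For positive roots, count sign changes in f(x) = 2x^3 + 3x^2 - 7x - 8:
Signs of coefficients: +, +, -, -
Number of sign changes: 1
Possible positive real roots: 1

For negative roots, examine f(-x) = -2x^3 + 3x^2 + 7x - 8:
Signs of coefficients: -, +, +, -
Number of sign changes: 2
Possible negative real roots: 2, 0

Positive roots: 1; Negative roots: 2 or 0


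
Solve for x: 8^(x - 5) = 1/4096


Express both sides with the same base.
1/4096 = 8^(-4)
Since the bases match, equate exponents: x - 5 = -4
So x = -4 - (-5) = 1

x = 1


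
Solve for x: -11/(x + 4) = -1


Multiply both sides by (x + 4): -11 = -1(x + 4)
Distribute: -11 = -x - 4
-x = -11 + 4 = -7
x = 7

x = 7


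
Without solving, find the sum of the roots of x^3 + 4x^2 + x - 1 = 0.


By Vieta's formulas for x^3 + bx^2 + cx + d = 0:
  r1 + r2 + r3 = -b/a = -4
  r1*r2 + r1*r3 + r2*r3 = c/a = 1
  r1*r2*r3 = -d/a = 1


Sum = -4


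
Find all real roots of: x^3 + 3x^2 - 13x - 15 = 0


Let p(x) = x^3 + 3x^2 - 13x - 15. By the rational root theorem (leading coefficient 1), any rational root is an integer divisor of 15: try ±1, ±2, ... in turn.
Test x = 1: value = -24 ≠ 0.
Test x = -1: value = 0 ✓, so (x + 1) is a factor.
Synthetic division by (x + 1): bring down 1; 1(-1) + 3 = 2; 2(-1) - 13 = -15; (-15)(-1) - 15 = 0 → quotient x^2 + 2x - 15, remainder 0.
Solve the quadratic x^2 + 2x - 15 = 0: discriminant = 2^2 - 4(1)(-15) = 4 + 60 = 64.
sqrt(64) = 8, so x = (-2 ± 8)/2: x = 3 or x = -5.

x = -5, x = -1, x = 3


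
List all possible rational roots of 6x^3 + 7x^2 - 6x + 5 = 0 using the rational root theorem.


Rational root theorem: possible roots are ±p/q where:
  p divides the constant term (5): p ∈ {1, 5}
  q divides the leading coefficient (6): q ∈ {1, 2, 3, 6}

All possible rational roots: -5, -5/2, -5/3, -1, -5/6, -1/2, -1/3, -1/6, 1/6, 1/3, 1/2, 5/6, 1, 5/3, 5/2, 5

-5, -5/2, -5/3, -1, -5/6, -1/2, -1/3, -1/6, 1/6, 1/3, 1/2, 5/6, 1, 5/3, 5/2, 5


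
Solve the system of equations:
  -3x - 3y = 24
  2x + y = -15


Using Cramer's rule:
Determinant D = (-3)(1) - (2)(-3) = -3 + 6 = 3
Dx = (24)(1) - (-15)(-3) = 24 - 45 = -21
Dy = (-3)(-15) - (2)(24) = 45 - 48 = -3
x = Dx/D = -21/3 = -7
y = Dy/D = -3/3 = -1

x = -7, y = -1


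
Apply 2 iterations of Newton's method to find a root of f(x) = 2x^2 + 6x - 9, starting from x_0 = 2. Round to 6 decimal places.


Newton's method: x_(n+1) = x_n - f(x_n)/f'(x_n)
f(x) = 2x^2 + 6x - 9
f'(x) = 4x + 6

Iteration 1:
  f(2.000000) = 11.000000
  f'(2.000000) = 14.000000
  x_1 = 2.000000 - (11.000000)/(14.000000) = 1.214286

Iteration 2:
  f(1.214286) = 1.234694
  f'(1.214286) = 10.857143
  x_2 = 1.214286 - (1.234694)/(10.857143) = 1.100564

x_2 = 1.100564


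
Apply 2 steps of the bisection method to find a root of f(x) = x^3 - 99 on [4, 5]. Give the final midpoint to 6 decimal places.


f(x) = x^3 - 99
f(4) = -35 < 0
f(5) = 26 > 0

Step 1: midpoint = (4.000000 + 5.000000)/2 = 4.500000
  f(4.500000) = -7.875000
  f(mid) < 0, so root is in [4.500000, 5.000000]

Step 2: midpoint = (4.500000 + 5.000000)/2 = 4.750000
  f(4.750000) = 8.171875
  f(mid) > 0, so root is in [4.500000, 4.750000]

midpoint = 4.750000


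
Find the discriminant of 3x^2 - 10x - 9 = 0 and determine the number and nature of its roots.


For ax^2 + bx + c = 0, discriminant D = b^2 - 4ac
Here a = 3, b = -10, c = -9
D = (-10)^2 - 4(3)(-9) = 100 + 108 = 208

D = 208 > 0 but not a perfect square
The equation has 2 distinct real irrational roots.

Discriminant = 208, 2 distinct real irrational roots


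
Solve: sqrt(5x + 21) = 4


Square both sides: 5x + 21 = 4^2 = 16
5x = 16 - 21 = -5
x = -1
Check: sqrt(5*(-1) + 21) = sqrt(16) = 4 ✓

x = -1


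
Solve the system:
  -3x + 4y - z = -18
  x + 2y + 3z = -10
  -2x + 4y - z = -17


Using Cramer's rule. Expand each determinant along the first row.
D  = (-3)*[2*(-1) - 3*4] - 4*[1*(-1) - 3*(-2)] + (-1)*[1*4 - 2*(-2)]
  = (-3)*(-14) - 4*(5) + (-1)*(8) = 14
Dx = (-18)*[2*(-1) - 3*4] - 4*[(-10)*(-1) - 3*(-17)] + (-1)*[(-10)*4 - 2*(-17)]
  = (-18)*(-14) - 4*(61) + (-1)*(-6) = 14
Dy = (-3)*[(-10)*(-1) - 3*(-17)] - (-18)*[1*(-1) - 3*(-2)] + (-1)*[1*(-17) - (-10)*(-2)]
  = (-3)*(61) - (-18)*(5) + (-1)*(-37) = -56
Dz = (-3)*[2*(-17) - (-10)*4] - 4*[1*(-17) - (-10)*(-2)] + (-18)*[1*4 - 2*(-2)]
  = (-3)*(6) - 4*(-37) + (-18)*(8) = -14
x = Dx/D = 14/14 = 1, y = Dy/D = -56/14 = -4, z = Dz/D = -14/14 = -1
Check eq1: (-3)(1) + (4)(-4) + (-1)(-1) = -18 = -18 ✓
Check eq2: (1)(1) + (2)(-4) + (3)(-1) = -10 = -10 ✓
Check eq3: (-2)(1) + (4)(-4) + (-1)(-1) = -17 = -17 ✓

x = 1, y = -4, z = -1


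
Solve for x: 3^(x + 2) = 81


Express both sides with the same base.
81 = 3^4
Since the bases match, equate exponents: x + 2 = 4
So x = 4 - (2) = 2

x = 2


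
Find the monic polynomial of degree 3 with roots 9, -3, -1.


A monic polynomial with roots 9, -3, -1 is:
p(x) = (x - 9)(x + 3)(x + 1)
After multiplying by (x - 9): x - 9
After multiplying by (x + 3): x^2 - 6x - 27
After multiplying by (x + 1): x^3 - 5x^2 - 33x - 27

x^3 - 5x^2 - 33x - 27


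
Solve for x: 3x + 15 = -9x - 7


Starting with: 3x + 15 = -9x - 7
Move all x terms to left: (3 + 9)x = -7 - 15
Simplify: 12x = -22
Divide both sides by 12: x = -11/6

x = -11/6


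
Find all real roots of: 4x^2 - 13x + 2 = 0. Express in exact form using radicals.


Using the quadratic formula: x = (-b ± sqrt(b^2 - 4ac)) / (2a)
Here a = 4, b = -13, c = 2
Discriminant = b^2 - 4ac = (-13)^2 - 4(4)(2) = 169 - 32 = 137
Since discriminant = 137 > 0, there are two real roots.
x = (13 ± sqrt(137)) / 8
Numerically: x ≈ 3.0881 or x ≈ 0.1619

x = (13 + sqrt(137)) / 8 or x = (13 - sqrt(137)) / 8


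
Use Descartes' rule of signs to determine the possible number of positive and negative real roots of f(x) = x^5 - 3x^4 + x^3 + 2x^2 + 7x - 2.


Descartes' rule of signs:

For positive roots, count sign changes in f(x) = x^5 - 3x^4 + x^3 + 2x^2 + 7x - 2:
Signs of coefficients: +, -, +, +, +, -
Number of sign changes: 3
Possible positive real roots: 3, 1

For negative roots, examine f(-x) = -x^5 - 3x^4 - x^3 + 2x^2 - 7x - 2:
Signs of coefficients: -, -, -, +, -, -
Number of sign changes: 2
Possible negative real roots: 2, 0

Positive roots: 3 or 1; Negative roots: 2 or 0


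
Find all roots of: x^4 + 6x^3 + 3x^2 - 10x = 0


The constant term is 0, so x = 0 is a root. Factor out x:
  x^3 + 6x^2 + 3x - 10 = 0
Let p(x) = x^3 + 6x^2 + 3x - 10. By the rational root theorem (leading coefficient 1), any rational root is an integer divisor of 10: try ±1, ±2, ... in turn.
Test x = 1: value = 0 ✓, so (x - 1) is a factor.
Synthetic division by (x - 1): bring down 1; 1(1) + 6 = 7; 7(1) + 3 = 10; 10(1) - 10 = 0 → quotient x^2 + 7x + 10, remainder 0.
Solve the quadratic x^2 + 7x + 10 = 0: discriminant = 7^2 - 4(1)(10) = 49 - 40 = 9.
sqrt(9) = 3, so x = (-7 ± 3)/2: x = -2 or x = -5.
Collecting all roots found:

x = -5, x = -2, x = 0, x = 1


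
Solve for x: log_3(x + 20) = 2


Convert to exponential form: x + 20 = 3^2 = 9
x = 9 - 20 = -11
Check: log_3(-11 + 20) = log_3(9) = log_3(9) = 2 ✓

x = -11


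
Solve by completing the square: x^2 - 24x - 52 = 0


Start: x^2 - 24x - 52 = 0
Move constant: x^2 - 24x = 52
Half of -24 is -12, squared is 144
Add 144 to both sides: x^2 - 24x + 144 = 196
(x - 12)^2 = 196
x - 12 = ±14
x = 12 + 14 = 26 or x = 12 - 14 = -2

x = -2, x = 26


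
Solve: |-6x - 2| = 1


An absolute value equation |expr| = 1 gives two cases:
Case 1: -6x - 2 = 1
  -6x = 3, so x = -1/2
Case 2: -6x - 2 = -1
  -6x = 1, so x = -1/6

x = -1/2, x = -1/6


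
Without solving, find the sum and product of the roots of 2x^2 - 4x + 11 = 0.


By Vieta's formulas for ax^2 + bx + c = 0:
  Sum of roots = -b/a
  Product of roots = c/a

Here a = 2, b = -4, c = 11
Sum = -(-4)/2 = 2
Product = 11/2 = 11/2

Sum = 2, Product = 11/2


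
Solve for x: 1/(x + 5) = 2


Multiply both sides by (x + 5): 1 = 2(x + 5)
Distribute: 1 = 2x + 10
2x = 1 - 10 = -9
x = -9/2

x = -9/2


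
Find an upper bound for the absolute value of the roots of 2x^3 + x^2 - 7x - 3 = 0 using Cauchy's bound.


Cauchy's bound: all roots r satisfy |r| <= 1 + max(|a_i/a_n|) for i = 0,...,n-1
where a_n is the leading coefficient.

Coefficients: [2, 1, -7, -3]
Leading coefficient a_n = 2
Ratios |a_i/a_n|: 1/2, 7/2, 3/2
Maximum ratio: 7/2
Cauchy's bound: |r| <= 1 + 7/2 = 9/2

Upper bound = 9/2


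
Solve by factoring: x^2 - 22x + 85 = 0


We need two numbers that multiply to 85 and add to -22.
Those numbers are -17 and -5 (since (-17) * (-5) = 85 and (-17) + (-5) = -22).
So x^2 - 22x + 85 = (x - 17)(x - 5) = 0
Setting each factor to zero: x = 17 or x = 5

x = 5, x = 17


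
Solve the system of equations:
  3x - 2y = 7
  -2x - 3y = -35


Using Cramer's rule:
Determinant D = (3)(-3) - (-2)(-2) = -9 - 4 = -13
Dx = (7)(-3) - (-35)(-2) = -21 - 70 = -91
Dy = (3)(-35) - (-2)(7) = -105 + 14 = -91
x = Dx/D = -91/-13 = 7
y = Dy/D = -91/-13 = 7

x = 7, y = 7


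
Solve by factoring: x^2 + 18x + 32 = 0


We need two numbers that multiply to 32 and add to 18.
Those numbers are 2 and 16 (since 2 * 16 = 32 and 2 + 16 = 18).
So x^2 + 18x + 32 = (x + 2)(x + 16) = 0
Setting each factor to zero: x = -2 or x = -16

x = -16, x = -2


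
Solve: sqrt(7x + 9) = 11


Square both sides: 7x + 9 = 11^2 = 121
7x = 121 - 9 = 112
x = 16
Check: sqrt(7*16 + 9) = sqrt(121) = 11 ✓

x = 16


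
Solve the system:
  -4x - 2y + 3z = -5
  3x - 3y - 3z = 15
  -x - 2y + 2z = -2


Using Cramer's rule. Expand each determinant along the first row.
D  = (-4)*[(-3)*2 - (-3)*(-2)] - (-2)*[3*2 - (-3)*(-1)] + 3*[3*(-2) - (-3)*(-1)]
  = (-4)*(-12) - (-2)*(3) + 3*(-9) = 27
Dx = (-5)*[(-3)*2 - (-3)*(-2)] - (-2)*[15*2 - (-3)*(-2)] + 3*[15*(-2) - (-3)*(-2)]
  = (-5)*(-12) - (-2)*(24) + 3*(-36) = 0
Dy = (-4)*[15*2 - (-3)*(-2)] - (-5)*[3*2 - (-3)*(-1)] + 3*[3*(-2) - 15*(-1)]
  = (-4)*(24) - (-5)*(3) + 3*(9) = -54
Dz = (-4)*[(-3)*(-2) - 15*(-2)] - (-2)*[3*(-2) - 15*(-1)] + (-5)*[3*(-2) - (-3)*(-1)]
  = (-4)*(36) - (-2)*(9) + (-5)*(-9) = -81
x = Dx/D = 0/27 = 0, y = Dy/D = -54/27 = -2, z = Dz/D = -81/27 = -3
Check eq1: (-4)(0) + (-2)(-2) + (3)(-3) = -5 = -5 ✓
Check eq2: (3)(0) + (-3)(-2) + (-3)(-3) = 15 = 15 ✓
Check eq3: (-1)(0) + (-2)(-2) + (2)(-3) = -2 = -2 ✓

x = 0, y = -2, z = -3


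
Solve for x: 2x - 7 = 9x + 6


Starting with: 2x - 7 = 9x + 6
Move all x terms to left: (2 - 9)x = 6 + 7
Simplify: -7x = 13
Divide both sides by -7: x = -13/7

x = -13/7


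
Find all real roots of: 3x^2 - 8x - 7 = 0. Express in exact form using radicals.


Using the quadratic formula: x = (-b ± sqrt(b^2 - 4ac)) / (2a)
Here a = 3, b = -8, c = -7
Discriminant = b^2 - 4ac = (-8)^2 - 4(3)(-7) = 64 + 84 = 148
Since discriminant = 148 > 0, there are two real roots.
x = (8 ± 2*sqrt(37)) / 6
Simplifying: x = (4 ± sqrt(37)) / 3
Numerically: x ≈ 3.3609 or x ≈ -0.6943

x = (4 + sqrt(37)) / 3 or x = (4 - sqrt(37)) / 3
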